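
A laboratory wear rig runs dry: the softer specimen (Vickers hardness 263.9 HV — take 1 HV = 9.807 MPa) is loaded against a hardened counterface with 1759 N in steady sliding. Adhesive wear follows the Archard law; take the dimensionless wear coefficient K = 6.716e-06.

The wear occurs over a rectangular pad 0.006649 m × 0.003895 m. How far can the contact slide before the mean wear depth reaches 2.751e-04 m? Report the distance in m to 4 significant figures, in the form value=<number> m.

The intermediates are shown rounded. Every step maintains full float precision; a lone final rounding to 4 significant digits.
Convert: Hardness H = 263.9 HV × 9.807 MPa/HV = 2588 MPa = 2.588e+09 Pa.
Convert: Contact area A = 0.006649 m × 0.003895 m = 2.590e-05 m².
SI base units throughout: W = 1759 N, H = 2.588e+09 Pa, K = 6.716e-06.
Limit volume V_lim = h_lim·A = 2.751e-04 · 2.590e-05 = 7.124e-09 m³.
Inverting, life L = V_lim·H/(K·W) = 7.124e-09 · 2.588e+09 / (6.716e-06 · 1759) = 1561 m.

value=1561 m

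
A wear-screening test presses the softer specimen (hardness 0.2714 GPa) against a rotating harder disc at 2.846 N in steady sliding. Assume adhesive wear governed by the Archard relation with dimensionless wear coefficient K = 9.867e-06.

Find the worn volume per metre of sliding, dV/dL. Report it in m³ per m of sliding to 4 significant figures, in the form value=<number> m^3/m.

Shown intermediates are rounded; the algebra keeps full precision, and rounded just once, at 4 significant figures.
Convert: Hardness H = 0.2714 GPa = 2.714e+08 Pa.
SI base units throughout: W = 2.846 N, H = 2.714e+08 Pa, K = 9.867e-06.
Wear rate dV/dL = K·W/H (no L dependence): 9.867e-06 · 2.846 / 2.714e+08 = 1.035e-13 m³/m.

value=1.035e-13 m^3/m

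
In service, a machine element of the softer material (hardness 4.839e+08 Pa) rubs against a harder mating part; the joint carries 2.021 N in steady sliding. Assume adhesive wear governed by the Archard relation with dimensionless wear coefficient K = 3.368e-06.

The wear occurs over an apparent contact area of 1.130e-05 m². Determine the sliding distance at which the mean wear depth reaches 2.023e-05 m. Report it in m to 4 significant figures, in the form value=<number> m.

value=1.625e+04 m

Intermediates are displayed rounded, and every step carries exact precision, and one last rounding to 4 significant digits.
Restated in SI base units: W = 2.021 N, H = 4.839e+08 Pa, K = 3.368e-06.
Permissible volume V_lim = h_lim·A = 2.023e-05 · 1.130e-05 = 2.286e-10 m³.
Sliding life L = V_lim·H/(K·W) = 2.286e-10 · 4.839e+08 / (3.368e-06 · 2.021) = 1.625e+04 m.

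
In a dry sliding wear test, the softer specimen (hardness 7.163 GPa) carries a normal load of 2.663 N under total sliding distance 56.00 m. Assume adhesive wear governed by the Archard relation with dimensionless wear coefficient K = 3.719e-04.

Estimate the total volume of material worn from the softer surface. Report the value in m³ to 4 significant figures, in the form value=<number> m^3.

The intermediates are shown rounded — every step runs at exact precision. Rounded just once to four significant digits.
Hardness H = 7.163 GPa = 7.163e+09 Pa.
Working in SI base units: W = 2.663 N, H = 7.163e+09 Pa, K = 3.719e-04.
By Archard's law, V = K·W·L/H = 3.719e-04 · 2.663 · 56.00 / 7.163e+09 = 7.743e-12 m³.

value=7.743e-12 m^3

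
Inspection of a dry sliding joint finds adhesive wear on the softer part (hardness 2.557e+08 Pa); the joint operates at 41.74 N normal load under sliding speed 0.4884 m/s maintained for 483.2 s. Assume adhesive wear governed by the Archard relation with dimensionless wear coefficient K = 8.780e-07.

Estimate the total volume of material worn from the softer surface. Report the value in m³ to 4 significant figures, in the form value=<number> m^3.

value=3.382e-11 m^3

Shown intermediates are rounded; each operation maintains exact precision — a single final rounding to 4 significant figures.
Convert: Total distance L = v·t = 0.4884 m/s × 483.2 s = 236.0 m.
In SI base units, W = 41.74 N, H = 2.557e+08 Pa, K = 8.780e-07.
Archard relation: V = K·W·L/H = 8.780e-07 · 41.74 · 236.0 / 2.557e+08 = 3.382e-11 m³.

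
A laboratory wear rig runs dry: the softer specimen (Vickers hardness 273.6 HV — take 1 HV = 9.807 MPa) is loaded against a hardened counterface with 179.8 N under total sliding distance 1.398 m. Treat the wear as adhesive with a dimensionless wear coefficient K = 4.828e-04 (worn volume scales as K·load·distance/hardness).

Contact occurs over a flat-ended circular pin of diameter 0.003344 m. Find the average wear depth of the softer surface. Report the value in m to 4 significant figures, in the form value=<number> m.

value=5.150e-06 m

The algebra holds full precision, and the intermediates are printed rounded; one final rounding, at 4 significant digits.
Convert: Hardness H = 273.6 HV × 9.807 MPa/HV = 2683 MPa = 2.683e+09 Pa.
Convert: Contact area A = π·d²/4 = π·(0.003344 m)²/4 = 8.783e-06 m².
Restated in SI base units: W = 179.8 N, H = 2.683e+09 Pa, K = 4.828e-04.
Apply Archard: V = K·W·L/H = 4.828e-04 · 179.8 · 1.398 / 2.683e+09 = 4.523e-11 m³.
Depth of wear h = V/A = 4.523e-11 / 8.783e-06 = 5.150e-06 m.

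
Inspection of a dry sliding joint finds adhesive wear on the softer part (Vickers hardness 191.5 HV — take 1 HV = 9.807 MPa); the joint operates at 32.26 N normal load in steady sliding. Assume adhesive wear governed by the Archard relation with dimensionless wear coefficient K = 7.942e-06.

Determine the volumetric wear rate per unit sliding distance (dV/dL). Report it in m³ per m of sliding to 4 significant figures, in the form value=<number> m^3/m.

The computation holds full float precision, and intermediates appear rounded. Rounded once at the end: four significant digits.
Convert: Hardness H = 191.5 HV × 9.807 MPa/HV = 1878 MPa = 1.878e+09 Pa.
Collected in SI base units: W = 32.26 N, H = 1.878e+09 Pa, K = 7.942e-06.
The wear rate dV/dL = K·W/H — distance-free: 7.942e-06 · 32.26 / 1.878e+09 = 1.364e-13 m³/m.

value=1.364e-13 m^3/m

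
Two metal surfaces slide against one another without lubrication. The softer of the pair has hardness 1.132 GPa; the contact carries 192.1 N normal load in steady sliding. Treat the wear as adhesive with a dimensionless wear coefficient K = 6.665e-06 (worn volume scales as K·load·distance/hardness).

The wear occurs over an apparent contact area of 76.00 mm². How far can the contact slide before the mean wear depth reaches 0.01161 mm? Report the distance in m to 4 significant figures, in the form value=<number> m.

value=780.1 m

Intermediate values are shown rounded, and the computation runs at full precision. Rounded once at the end to four significant figures.
Convert: Hardness H = 1.132 GPa = 1.132e+09 Pa.
Convert: Contact area A = 76.00 mm² = 7.600e-05 m².
Convert: Depth limit h_lim = 0.01161 mm = 1.161e-05 m.
Working in SI base units: W = 192.1 N, H = 1.132e+09 Pa, K = 6.665e-06.
Limit volume V_lim = h_lim·A = 1.161e-05 · 7.600e-05 = 8.824e-10 m³.
Thus life L = V_lim·H/(K·W) = 8.824e-10 · 1.132e+09 / (6.665e-06 · 192.1) = 780.1 m.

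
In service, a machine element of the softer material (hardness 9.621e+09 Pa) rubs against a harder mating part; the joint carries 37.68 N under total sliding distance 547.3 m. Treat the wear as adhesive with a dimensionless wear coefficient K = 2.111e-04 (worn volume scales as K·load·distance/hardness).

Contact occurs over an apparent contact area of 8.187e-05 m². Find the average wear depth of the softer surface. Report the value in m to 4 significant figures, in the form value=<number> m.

value=5.527e-06 m

The algebra carries full precision, and intermediates are shown rounded. Rounded just once to four significant figures.
Restated in SI base units: W = 37.68 N, H = 9.621e+09 Pa, K = 2.111e-04.
Volume removed: V = K·W·L/H = 2.111e-04 · 37.68 · 547.3 / 9.621e+09 = 4.525e-10 m³.
Mean depth h = V/A = 4.525e-10 / 8.187e-05 = 5.527e-06 m.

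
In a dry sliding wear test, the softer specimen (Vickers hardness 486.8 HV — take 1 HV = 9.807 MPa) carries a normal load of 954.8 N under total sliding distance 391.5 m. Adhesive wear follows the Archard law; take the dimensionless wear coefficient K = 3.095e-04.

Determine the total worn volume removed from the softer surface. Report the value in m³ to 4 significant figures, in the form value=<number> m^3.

Intermediates are printed rounded — the algebra runs at full precision — one final rounding to 4 significant figures.
Hardness H = 486.8 HV × 9.807 MPa/HV = 4774 MPa = 4.774e+09 Pa.
In SI base units: W = 954.8 N, H = 4.774e+09 Pa, K = 3.095e-04.
The Archard volume V = K·W·L/H = 3.095e-04 · 954.8 · 391.5 / 4.774e+09 = 2.423e-08 m³.

value=2.423e-08 m^3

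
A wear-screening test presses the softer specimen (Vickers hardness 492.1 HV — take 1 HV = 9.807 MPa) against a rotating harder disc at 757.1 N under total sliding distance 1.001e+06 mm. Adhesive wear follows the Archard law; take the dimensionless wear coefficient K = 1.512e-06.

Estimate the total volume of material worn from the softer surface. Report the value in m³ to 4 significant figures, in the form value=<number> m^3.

value=2.374e-10 m^3

Intermediate values are shown rounded. All arithmetic runs at full precision; rounded just once, at 4 significant figures.
Convert: Distance covered L = 1.001e+06 mm = 1001 m.
Convert: Hardness H = 492.1 HV × 9.807 MPa/HV = 4826 MPa = 4.826e+09 Pa.
Working in SI base units: W = 757.1 N, H = 4.826e+09 Pa, K = 1.512e-06.
Volume removed: V = K·W·L/H = 1.512e-06 · 757.1 · 1001 / 4.826e+09 = 2.374e-10 m³.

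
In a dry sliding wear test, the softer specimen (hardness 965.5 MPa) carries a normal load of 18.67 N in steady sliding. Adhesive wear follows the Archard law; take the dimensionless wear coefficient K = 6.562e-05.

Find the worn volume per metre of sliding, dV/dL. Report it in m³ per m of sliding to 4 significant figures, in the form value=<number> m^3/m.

value=1.269e-12 m^3/m

Every step holds full precision, and intermediate values are shown rounded — rounded just once to four significant figures.
Convert: Hardness H = 965.5 MPa = 9.655e+08 Pa.
In SI base units, W = 18.67 N, H = 9.655e+08 Pa, K = 6.562e-05.
The wear rate dV/dL = K·W/H: 6.562e-05 · 18.67 / 9.655e+08 = 1.269e-12 m³/m.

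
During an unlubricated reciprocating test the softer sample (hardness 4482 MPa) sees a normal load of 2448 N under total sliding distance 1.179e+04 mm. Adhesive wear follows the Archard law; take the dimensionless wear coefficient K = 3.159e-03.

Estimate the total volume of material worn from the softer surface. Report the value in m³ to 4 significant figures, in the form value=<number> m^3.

The computation carries exact precision. The intermediates are printed rounded; a lone final rounding, at 4 significant figures.
Distance covered L = 1.179e+04 mm = 11.79 m.
Hardness H = 4482 MPa = 4.482e+09 Pa.
In SI base units: W = 2448 N, H = 4.482e+09 Pa, K = 3.159e-03.
The Archard volume V = K·W·L/H = 3.159e-03 · 2448 · 11.79 / 4.482e+09 = 2.034e-08 m³.

value=2.034e-08 m^3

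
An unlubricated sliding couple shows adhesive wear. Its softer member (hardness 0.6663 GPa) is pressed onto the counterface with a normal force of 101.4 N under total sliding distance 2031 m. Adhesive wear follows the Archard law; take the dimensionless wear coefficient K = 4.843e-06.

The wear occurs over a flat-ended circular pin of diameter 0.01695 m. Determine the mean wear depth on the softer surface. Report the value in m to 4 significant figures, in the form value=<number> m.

value=6.634e-06 m

Quoted intermediates are rounded; each operation maintains full precision, and one final rounding: 4 significant figures.
Hardness H = 0.6663 GPa = 6.663e+08 Pa.
Contact area A = π·d²/4 = π·(0.01695 m)²/4 = 2.256e-04 m².
In SI base units, W = 101.4 N, H = 6.663e+08 Pa, K = 4.843e-06.
Worn volume V = K·W·L/H = 4.843e-06 · 101.4 · 2031 / 6.663e+08 = 1.497e-09 m³.
Wear depth h = V/A = 1.497e-09 / 2.256e-04 = 6.634e-06 m.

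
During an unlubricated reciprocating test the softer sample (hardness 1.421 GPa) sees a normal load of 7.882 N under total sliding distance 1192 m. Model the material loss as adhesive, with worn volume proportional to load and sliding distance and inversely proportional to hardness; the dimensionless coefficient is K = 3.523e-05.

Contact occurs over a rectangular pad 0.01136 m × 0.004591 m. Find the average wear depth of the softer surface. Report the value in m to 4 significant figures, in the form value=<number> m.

value=4.466e-06 m

Intermediates are shown rounded — every step carries full precision. Rounded just once to 4 significant digits.
Hardness H = 1.421 GPa = 1.421e+09 Pa.
Contact area A = 0.01136 m × 0.004591 m = 5.215e-05 m².
Working in SI base units: W = 7.882 N, H = 1.421e+09 Pa, K = 3.523e-05.
Volume removed: V = K·W·L/H = 3.523e-05 · 7.882 · 1192 / 1.421e+09 = 2.329e-10 m³.
Mean wear depth h = V/A = 2.329e-10 / 5.215e-05 = 4.466e-06 m.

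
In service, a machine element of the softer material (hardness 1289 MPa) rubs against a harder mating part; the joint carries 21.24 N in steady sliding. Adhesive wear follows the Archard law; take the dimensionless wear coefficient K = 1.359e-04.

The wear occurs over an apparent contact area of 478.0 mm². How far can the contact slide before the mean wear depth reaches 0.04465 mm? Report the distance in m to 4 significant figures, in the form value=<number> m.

Intermediate values are printed rounded, and each operation holds full float precision; rounded once at the end, at 4 significant digits.
Hardness H = 1289 MPa = 1.289e+09 Pa.
Contact area A = 478.0 mm² = 4.780e-04 m².
Depth limit h_lim = 0.04465 mm = 4.465e-05 m.
In SI base units: W = 21.24 N, H = 1.289e+09 Pa, K = 1.359e-04.
Limit volume V_lim = h_lim·A = 4.465e-05 · 4.780e-04 = 2.134e-08 m³.
So the life L = V_lim·H/(K·W) = 2.134e-08 · 1.289e+09 / (1.359e-04 · 21.24) = 9531 m.

value=9531 m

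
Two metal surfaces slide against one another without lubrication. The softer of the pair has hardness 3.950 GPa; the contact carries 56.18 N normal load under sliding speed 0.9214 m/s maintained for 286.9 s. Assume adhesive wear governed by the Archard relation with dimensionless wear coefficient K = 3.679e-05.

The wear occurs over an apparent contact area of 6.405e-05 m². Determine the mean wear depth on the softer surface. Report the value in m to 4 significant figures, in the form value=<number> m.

All arithmetic keeps exact precision. Displayed values are rounded — one last rounding, at 4 significant digits.
The distance L = v·t = 0.9214 m/s × 286.9 s = 264.3 m.
Hardness H = 3.950 GPa = 3.950e+09 Pa.
Expressed in SI base units: W = 56.18 N, H = 3.950e+09 Pa, K = 3.679e-05.
Apply Archard: V = K·W·L/H = 3.679e-05 · 56.18 · 264.3 / 3.950e+09 = 1.383e-10 m³.
Depth of wear h = V/A = 1.383e-10 / 6.405e-05 = 2.160e-06 m.

value=2.160e-06 m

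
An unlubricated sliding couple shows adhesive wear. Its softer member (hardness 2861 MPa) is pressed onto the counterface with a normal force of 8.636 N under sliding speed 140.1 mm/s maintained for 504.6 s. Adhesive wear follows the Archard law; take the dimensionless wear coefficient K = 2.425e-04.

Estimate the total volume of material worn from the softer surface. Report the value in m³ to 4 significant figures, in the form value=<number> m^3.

All arithmetic carries full float precision. Printed values are rounded — a lone final rounding: 4 significant figures.
Convert: Sliding speed v = 140.1 mm/s = 0.1401 m/s. Distance L = v·t = 0.1401 m/s × 504.6 s = 70.69 m.
Convert: Hardness H = 2861 MPa = 2.861e+09 Pa.
SI base units throughout: W = 8.636 N, H = 2.861e+09 Pa, K = 2.425e-04.
The Archard volume V = K·W·L/H = 2.425e-04 · 8.636 · 70.69 / 2.861e+09 = 5.175e-11 m³.

value=5.175e-11 m^3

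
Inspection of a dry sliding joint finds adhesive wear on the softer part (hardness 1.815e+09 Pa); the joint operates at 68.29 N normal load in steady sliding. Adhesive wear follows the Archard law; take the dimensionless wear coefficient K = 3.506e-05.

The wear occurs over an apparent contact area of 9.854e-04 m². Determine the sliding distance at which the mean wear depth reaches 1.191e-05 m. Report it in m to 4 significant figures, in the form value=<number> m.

value=8897 m

Every step carries full precision; shown intermediates are rounded. Rounded once at the end: four significant digits.
As SI base values: W = 68.29 N, H = 1.815e+09 Pa, K = 3.506e-05.
Limit volume V_lim = h_lim·A = 1.191e-05 · 9.854e-04 = 1.174e-08 m³.
So the life L = V_lim·H/(K·W) = 1.174e-08 · 1.815e+09 / (3.506e-05 · 68.29) = 8897 m.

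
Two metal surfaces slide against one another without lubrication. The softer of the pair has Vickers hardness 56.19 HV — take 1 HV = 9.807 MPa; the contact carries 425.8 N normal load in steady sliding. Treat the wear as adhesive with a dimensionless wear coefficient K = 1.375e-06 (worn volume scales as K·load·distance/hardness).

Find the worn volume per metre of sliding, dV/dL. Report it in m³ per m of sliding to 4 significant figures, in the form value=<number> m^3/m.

Intermediates are shown rounded. Each operation maintains exact precision. Rounded once at the end, at four significant figures.
Hardness H = 56.19 HV × 9.807 MPa/HV = 551.1 MPa = 5.511e+08 Pa.
Expressed in SI base units: W = 425.8 N, H = 5.511e+08 Pa, K = 1.375e-06.
Volumetric rate dV/dL = K·W/H, so: 1.375e-06 · 425.8 / 5.511e+08 = 1.062e-12 m³/m.

value=1.062e-12 m^3/m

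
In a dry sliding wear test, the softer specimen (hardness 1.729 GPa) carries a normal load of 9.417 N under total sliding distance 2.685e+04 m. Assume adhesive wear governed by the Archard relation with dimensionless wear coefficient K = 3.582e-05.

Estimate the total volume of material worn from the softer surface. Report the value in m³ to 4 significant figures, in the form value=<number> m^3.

value=5.238e-09 m^3

Intermediate values appear rounded. The computation keeps full float precision — rounded once at the end, at four significant digits.
Convert: Hardness H = 1.729 GPa = 1.729e+09 Pa.
SI base units throughout: W = 9.417 N, H = 1.729e+09 Pa, K = 3.582e-05.
Worn volume V = K·W·L/H = 3.582e-05 · 9.417 · 2.685e+04 / 1.729e+09 = 5.238e-09 m³.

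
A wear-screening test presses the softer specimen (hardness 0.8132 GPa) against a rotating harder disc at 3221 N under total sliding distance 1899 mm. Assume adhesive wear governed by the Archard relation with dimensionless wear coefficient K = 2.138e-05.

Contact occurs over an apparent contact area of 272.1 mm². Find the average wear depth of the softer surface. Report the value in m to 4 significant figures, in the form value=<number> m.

The intermediates are displayed rounded. Every step holds full float precision, and a lone final rounding, at four significant figures.
Total distance L = 1899 mm = 1.899 m.
Hardness H = 0.8132 GPa = 8.132e+08 Pa.
Contact area A = 272.1 mm² = 2.721e-04 m².
Collected in SI base units: W = 3221 N, H = 8.132e+08 Pa, K = 2.138e-05.
Archard relation: V = K·W·L/H = 2.138e-05 · 3221 · 1.899 / 8.132e+08 = 1.608e-10 m³.
Mean depth h = V/A = 1.608e-10 / 2.721e-04 = 5.910e-07 m.

value=5.910e-07 m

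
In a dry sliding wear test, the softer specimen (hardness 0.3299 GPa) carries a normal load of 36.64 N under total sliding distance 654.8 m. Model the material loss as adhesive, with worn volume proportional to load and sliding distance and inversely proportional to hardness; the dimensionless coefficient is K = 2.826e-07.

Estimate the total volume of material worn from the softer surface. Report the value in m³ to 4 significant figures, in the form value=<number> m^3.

All arithmetic carries exact precision. Intermediate values are printed rounded — rounded just once: four significant digits.
Convert: Hardness H = 0.3299 GPa = 3.299e+08 Pa.
In SI base units, W = 36.64 N, H = 3.299e+08 Pa, K = 2.826e-07.
The Archard volume V = K·W·L/H = 2.826e-07 · 36.64 · 654.8 / 3.299e+08 = 2.055e-11 m³.

value=2.055e-11 m^3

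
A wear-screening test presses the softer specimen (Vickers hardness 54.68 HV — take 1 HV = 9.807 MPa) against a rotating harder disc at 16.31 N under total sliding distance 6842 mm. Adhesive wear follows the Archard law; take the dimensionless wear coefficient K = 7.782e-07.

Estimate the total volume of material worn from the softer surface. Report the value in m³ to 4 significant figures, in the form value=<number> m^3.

The intermediates are shown rounded; all arithmetic keeps full float precision. Rounded just once: four significant figures.
Total distance L = 6842 mm = 6.842 m.
Hardness H = 54.68 HV × 9.807 MPa/HV = 536.2 MPa = 5.362e+08 Pa.
In SI base units: W = 16.31 N, H = 5.362e+08 Pa, K = 7.782e-07.
Volume removed: V = K·W·L/H = 7.782e-07 · 16.31 · 6.842 / 5.362e+08 = 1.619e-13 m³.

value=1.619e-13 m^3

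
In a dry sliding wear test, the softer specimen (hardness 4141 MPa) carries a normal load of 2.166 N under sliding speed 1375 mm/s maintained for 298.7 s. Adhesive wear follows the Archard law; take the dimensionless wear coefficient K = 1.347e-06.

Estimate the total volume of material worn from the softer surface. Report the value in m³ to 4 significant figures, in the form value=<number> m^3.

The intermediates are printed rounded. Each operation holds full float precision. Rounded just once, at four significant figures.
Convert: Sliding speed v = 1375 mm/s = 1.375 m/s. Distance covered L = v·t = 1.375 m/s × 298.7 s = 410.7 m.
Convert: Hardness H = 4141 MPa = 4.141e+09 Pa.
Working in SI base units: W = 2.166 N, H = 4.141e+09 Pa, K = 1.347e-06.
Archard volume V = K·W·L/H = 1.347e-06 · 2.166 · 410.7 / 4.141e+09 = 2.894e-13 m³.

value=2.894e-13 m^3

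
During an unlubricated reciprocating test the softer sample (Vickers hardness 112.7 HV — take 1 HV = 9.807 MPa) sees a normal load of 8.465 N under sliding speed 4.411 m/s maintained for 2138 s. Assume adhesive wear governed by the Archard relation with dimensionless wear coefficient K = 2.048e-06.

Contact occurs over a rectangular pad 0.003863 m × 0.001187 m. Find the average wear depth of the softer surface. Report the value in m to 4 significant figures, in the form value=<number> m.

The intermediates are shown rounded; all working math keeps full float precision, and a single final rounding to four significant figures.
Distance covered L = v·t = 4.411 m/s × 2138 s = 9431 m.
Hardness H = 112.7 HV × 9.807 MPa/HV = 1105 MPa = 1.105e+09 Pa.
Contact area A = 0.003863 m × 0.001187 m = 4.585e-06 m².
In SI base units, W = 8.465 N, H = 1.105e+09 Pa, K = 2.048e-06.
By Archard's law, V = K·W·L/H = 2.048e-06 · 8.465 · 9431 / 1.105e+09 = 1.479e-10 m³.
Depth h = V/A = 1.479e-10 / 4.585e-06 = 3.226e-05 m.

value=3.226e-05 m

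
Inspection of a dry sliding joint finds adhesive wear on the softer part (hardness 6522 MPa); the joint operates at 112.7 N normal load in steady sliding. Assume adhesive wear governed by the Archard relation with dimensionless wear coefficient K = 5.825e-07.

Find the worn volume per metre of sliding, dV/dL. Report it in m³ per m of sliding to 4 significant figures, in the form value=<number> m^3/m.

Every step keeps full precision; intermediate values appear rounded. Rounded once at the end to four significant digits.
Hardness H = 6522 MPa = 6.522e+09 Pa.
Restated in SI base units: W = 112.7 N, H = 6.522e+09 Pa, K = 5.825e-07.
Volumetric rate dV/dL = K·W/H (no L dependence): 5.825e-07 · 112.7 / 6.522e+09 = 1.007e-14 m³/m.

value=1.007e-14 m^3/m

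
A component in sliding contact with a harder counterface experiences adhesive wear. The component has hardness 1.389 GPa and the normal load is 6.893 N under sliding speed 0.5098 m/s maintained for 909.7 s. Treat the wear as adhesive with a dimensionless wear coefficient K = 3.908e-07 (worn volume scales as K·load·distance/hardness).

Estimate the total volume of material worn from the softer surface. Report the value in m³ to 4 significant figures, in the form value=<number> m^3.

value=8.994e-13 m^3

The intermediates are printed rounded. Every step keeps full precision. Rounded once at the end to four significant figures.
Convert: Total distance L = v·t = 0.5098 m/s × 909.7 s = 463.8 m.
Convert: Hardness H = 1.389 GPa = 1.389e+09 Pa.
Collected in SI base units: W = 6.893 N, H = 1.389e+09 Pa, K = 3.908e-07.
Apply Archard: V = K·W·L/H = 3.908e-07 · 6.893 · 463.8 / 1.389e+09 = 8.994e-13 m³.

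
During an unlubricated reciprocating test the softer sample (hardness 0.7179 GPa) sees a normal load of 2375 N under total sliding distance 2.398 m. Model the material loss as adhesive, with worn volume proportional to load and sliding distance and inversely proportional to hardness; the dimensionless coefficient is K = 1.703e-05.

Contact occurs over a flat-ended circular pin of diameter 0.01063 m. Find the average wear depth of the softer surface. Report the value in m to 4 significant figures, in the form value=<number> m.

Intermediates are displayed rounded. All working math holds full float precision; one final rounding, at 4 significant digits.
Convert: Hardness H = 0.7179 GPa = 7.179e+08 Pa.
Convert: Contact area A = π·d²/4 = π·(0.01063 m)²/4 = 8.875e-05 m².
In SI base units, W = 2375 N, H = 7.179e+08 Pa, K = 1.703e-05.
Worn volume V = K·W·L/H = 1.703e-05 · 2375 · 2.398 / 7.179e+08 = 1.351e-10 m³.
Depth of wear h = V/A = 1.351e-10 / 8.875e-05 = 1.522e-06 m.

value=1.522e-06 m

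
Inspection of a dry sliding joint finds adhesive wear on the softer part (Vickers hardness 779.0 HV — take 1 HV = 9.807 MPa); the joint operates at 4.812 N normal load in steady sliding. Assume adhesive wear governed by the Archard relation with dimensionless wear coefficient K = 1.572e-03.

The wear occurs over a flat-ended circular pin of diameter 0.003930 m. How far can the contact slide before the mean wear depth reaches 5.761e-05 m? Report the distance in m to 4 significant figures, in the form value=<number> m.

Intermediates appear rounded. The computation keeps full float precision; rounded once at the end to 4 significant digits.
Hardness H = 779.0 HV × 9.807 MPa/HV = 7640 MPa = 7.640e+09 Pa.
Contact area A = π·d²/4 = π·(0.003930 m)²/4 = 1.213e-05 m².
Restated in SI base units: W = 4.812 N, H = 7.640e+09 Pa, K = 1.572e-03.
Allowed volume V_lim = h_lim·A = 5.761e-05 · 1.213e-05 = 6.988e-10 m³.
Inverting, life L = V_lim·H/(K·W) = 6.988e-10 · 7.640e+09 / (1.572e-03 · 4.812) = 705.8 m.

value=705.8 m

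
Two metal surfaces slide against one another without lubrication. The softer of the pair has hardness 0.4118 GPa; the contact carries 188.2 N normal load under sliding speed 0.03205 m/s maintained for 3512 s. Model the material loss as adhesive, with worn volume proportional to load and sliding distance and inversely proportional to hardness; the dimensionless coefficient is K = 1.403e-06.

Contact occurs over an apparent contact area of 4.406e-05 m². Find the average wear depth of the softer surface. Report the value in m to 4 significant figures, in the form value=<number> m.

value=1.638e-06 m

All arithmetic maintains exact precision; the intermediates appear rounded; one final rounding: four significant figures.
Convert: Path length L = v·t = 0.03205 m/s × 3512 s = 112.6 m.
Convert: Hardness H = 0.4118 GPa = 4.118e+08 Pa.
Working in SI base units: W = 188.2 N, H = 4.118e+08 Pa, K = 1.403e-06.
Wear volume V = K·W·L/H = 1.403e-06 · 188.2 · 112.6 / 4.118e+08 = 7.217e-11 m³.
Depth h = V/A = 7.217e-11 / 4.406e-05 = 1.638e-06 m.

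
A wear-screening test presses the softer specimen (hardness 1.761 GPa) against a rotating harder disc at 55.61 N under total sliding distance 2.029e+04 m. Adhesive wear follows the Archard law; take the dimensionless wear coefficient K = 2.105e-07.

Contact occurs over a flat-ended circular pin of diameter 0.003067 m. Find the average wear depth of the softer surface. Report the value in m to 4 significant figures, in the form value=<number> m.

Every step holds full precision. Intermediates are shown rounded, and one last rounding: four significant figures.
Hardness H = 1.761 GPa = 1.761e+09 Pa.
Contact area A = π·d²/4 = π·(0.003067 m)²/4 = 7.388e-06 m².
Restated in SI base units: W = 55.61 N, H = 1.761e+09 Pa, K = 2.105e-07.
The Archard volume V = K·W·L/H = 2.105e-07 · 55.61 · 2.029e+04 / 1.761e+09 = 1.349e-10 m³.
Average depth h = V/A = 1.349e-10 / 7.388e-06 = 1.826e-05 m.

value=1.826e-05 m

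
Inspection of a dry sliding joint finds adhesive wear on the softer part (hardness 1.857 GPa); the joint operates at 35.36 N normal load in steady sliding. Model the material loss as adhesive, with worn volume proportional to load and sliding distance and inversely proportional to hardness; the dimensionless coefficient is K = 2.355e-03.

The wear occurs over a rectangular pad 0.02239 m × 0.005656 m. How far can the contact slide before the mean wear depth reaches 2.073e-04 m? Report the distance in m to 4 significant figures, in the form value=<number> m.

Each operation runs at full precision. The intermediates are printed rounded. Rounded just once, at four significant figures.
Hardness H = 1.857 GPa = 1.857e+09 Pa.
Contact area A = 0.02239 m × 0.005656 m = 1.266e-04 m².
Restated in SI base units: W = 35.36 N, H = 1.857e+09 Pa, K = 2.355e-03.
Volume at the limit: V_lim = h_lim·A = 2.073e-04 · 1.266e-04 = 2.625e-08 m³.
Sliding life L = V_lim·H/(K·W) = 2.625e-08 · 1.857e+09 / (2.355e-03 · 35.36) = 585.4 m.

value=585.4 m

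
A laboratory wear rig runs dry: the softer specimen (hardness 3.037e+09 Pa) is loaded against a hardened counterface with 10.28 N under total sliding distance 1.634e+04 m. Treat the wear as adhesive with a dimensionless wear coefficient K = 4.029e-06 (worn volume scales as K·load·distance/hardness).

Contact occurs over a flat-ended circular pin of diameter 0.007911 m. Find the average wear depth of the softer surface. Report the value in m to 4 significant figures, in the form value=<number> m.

value=4.534e-06 m

Intermediates appear rounded — every step maintains full float precision, and one last rounding to four significant digits.
Convert: Contact area A = π·d²/4 = π·(0.007911 m)²/4 = 4.915e-05 m².
SI base units throughout: W = 10.28 N, H = 3.037e+09 Pa, K = 4.029e-06.
Wear volume V = K·W·L/H = 4.029e-06 · 10.28 · 1.634e+04 / 3.037e+09 = 2.228e-10 m³.
Mean wear depth h = V/A = 2.228e-10 / 4.915e-05 = 4.534e-06 m.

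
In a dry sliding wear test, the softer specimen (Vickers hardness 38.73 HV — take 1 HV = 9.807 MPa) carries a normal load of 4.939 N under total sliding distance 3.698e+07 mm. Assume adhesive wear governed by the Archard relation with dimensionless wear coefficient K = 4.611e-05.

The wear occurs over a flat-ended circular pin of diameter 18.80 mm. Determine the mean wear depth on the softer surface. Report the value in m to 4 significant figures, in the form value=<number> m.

Intermediates are displayed rounded — the algebra keeps full float precision. Rounded once at the end: four significant digits.
Convert: Distance L = 3.698e+07 mm = 3.698e+04 m.
Convert: Hardness H = 38.73 HV × 9.807 MPa/HV = 379.8 MPa = 3.798e+08 Pa.
Convert: Pin diameter d = 18.80 mm = 0.01880 m. Contact area A = π·d²/4 = π·(0.01880 m)²/4 = 2.776e-04 m².
Expressed in SI base units: W = 4.939 N, H = 3.798e+08 Pa, K = 4.611e-05.
Archard volume V = K·W·L/H = 4.611e-05 · 4.939 · 3.698e+04 / 3.798e+08 = 2.217e-08 m³.
Average depth h = V/A = 2.217e-08 / 2.776e-04 = 7.988e-05 m.

value=7.988e-05 m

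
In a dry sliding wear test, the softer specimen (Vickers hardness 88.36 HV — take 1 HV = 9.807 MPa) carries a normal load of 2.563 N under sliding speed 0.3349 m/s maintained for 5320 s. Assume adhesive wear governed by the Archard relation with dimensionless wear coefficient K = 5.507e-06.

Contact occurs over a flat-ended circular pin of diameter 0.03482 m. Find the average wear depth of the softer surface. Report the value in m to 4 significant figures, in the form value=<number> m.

value=3.048e-08 m

Every step runs at full float precision — the intermediates appear rounded. Rounded just once: four significant figures.
Convert: Distance L = v·t = 0.3349 m/s × 5320 s = 1782 m.
Convert: Hardness H = 88.36 HV × 9.807 MPa/HV = 866.5 MPa = 8.665e+08 Pa.
Convert: Contact area A = π·d²/4 = π·(0.03482 m)²/4 = 9.522e-04 m².
SI base units throughout: W = 2.563 N, H = 8.665e+08 Pa, K = 5.507e-06.
Archard relation: V = K·W·L/H = 5.507e-06 · 2.563 · 1782 / 8.665e+08 = 2.902e-11 m³.
Wear depth h = V/A = 2.902e-11 / 9.522e-04 = 3.048e-08 m.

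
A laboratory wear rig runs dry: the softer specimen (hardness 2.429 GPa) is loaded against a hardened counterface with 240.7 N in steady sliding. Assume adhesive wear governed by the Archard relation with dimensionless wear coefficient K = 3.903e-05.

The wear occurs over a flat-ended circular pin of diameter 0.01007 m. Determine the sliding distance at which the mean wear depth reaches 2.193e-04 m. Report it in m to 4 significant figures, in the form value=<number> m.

value=4516 m

The algebra runs at exact precision. The intermediates are shown rounded. Rounded just once, at four significant figures.
Hardness H = 2.429 GPa = 2.429e+09 Pa.
Contact area A = π·d²/4 = π·(0.01007 m)²/4 = 7.964e-05 m².
As SI base values: W = 240.7 N, H = 2.429e+09 Pa, K = 3.903e-05.
Allowed volume V_lim = h_lim·A = 2.193e-04 · 7.964e-05 = 1.747e-08 m³.
Life L = V_lim·H/(K·W) = 1.747e-08 · 2.429e+09 / (3.903e-05 · 240.7) = 4516 m.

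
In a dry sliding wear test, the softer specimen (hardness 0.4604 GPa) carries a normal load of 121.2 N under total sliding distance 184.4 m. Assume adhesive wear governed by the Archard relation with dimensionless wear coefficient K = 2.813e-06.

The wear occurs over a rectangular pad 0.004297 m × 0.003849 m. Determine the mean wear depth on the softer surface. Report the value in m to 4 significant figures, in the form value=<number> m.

value=8.256e-06 m

Intermediates appear rounded; all working math runs at full precision — a lone final rounding to 4 significant figures.
Convert: Hardness H = 0.4604 GPa = 4.604e+08 Pa.
Convert: Contact area A = 0.004297 m × 0.003849 m = 1.654e-05 m².
As SI base values: W = 121.2 N, H = 4.604e+08 Pa, K = 2.813e-06.
Volume removed: V = K·W·L/H = 2.813e-06 · 121.2 · 184.4 / 4.604e+08 = 1.366e-10 m³.
Mean wear depth h = V/A = 1.366e-10 / 1.654e-05 = 8.256e-06 m.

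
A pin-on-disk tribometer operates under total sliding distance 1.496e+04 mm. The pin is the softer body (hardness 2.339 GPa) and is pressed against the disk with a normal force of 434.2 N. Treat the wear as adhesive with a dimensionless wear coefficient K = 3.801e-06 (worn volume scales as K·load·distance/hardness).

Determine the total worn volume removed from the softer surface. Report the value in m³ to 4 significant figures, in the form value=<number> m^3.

value=1.056e-11 m^3

Shown intermediates are rounded — all arithmetic runs at full precision. Rounded once at the end: four significant figures.
Distance L = 1.496e+04 mm = 14.96 m.
Hardness H = 2.339 GPa = 2.339e+09 Pa.
In SI base units: W = 434.2 N, H = 2.339e+09 Pa, K = 3.801e-06.
Worn volume V = K·W·L/H = 3.801e-06 · 434.2 · 14.96 / 2.339e+09 = 1.056e-11 m³.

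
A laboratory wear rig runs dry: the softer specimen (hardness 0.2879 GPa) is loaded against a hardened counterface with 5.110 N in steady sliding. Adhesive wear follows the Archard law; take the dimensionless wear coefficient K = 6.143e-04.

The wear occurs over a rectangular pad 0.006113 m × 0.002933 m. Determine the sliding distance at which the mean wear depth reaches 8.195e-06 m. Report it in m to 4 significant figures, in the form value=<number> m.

All arithmetic maintains full float precision — displayed values are rounded. Rounded once at the end: four significant figures.
Convert: Hardness H = 0.2879 GPa = 2.879e+08 Pa.
Convert: Contact area A = 0.006113 m × 0.002933 m = 1.793e-05 m².
Collected in SI base units: W = 5.110 N, H = 2.879e+08 Pa, K = 6.143e-04.
Allowed volume V_lim = h_lim·A = 8.195e-06 · 1.793e-05 = 1.469e-10 m³.
Sliding life L = V_lim·H/(K·W) = 1.469e-10 · 2.879e+08 / (6.143e-04 · 5.110) = 13.48 m.

value=13.48 m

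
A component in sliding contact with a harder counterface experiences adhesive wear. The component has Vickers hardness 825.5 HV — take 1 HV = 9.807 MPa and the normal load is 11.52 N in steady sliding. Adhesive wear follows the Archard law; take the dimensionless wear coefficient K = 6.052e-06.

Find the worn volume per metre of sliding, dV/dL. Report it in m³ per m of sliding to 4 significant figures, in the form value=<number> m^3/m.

The algebra holds full float precision; the intermediates are printed rounded, and rounded just once to four significant digits.
Convert: Hardness H = 825.5 HV × 9.807 MPa/HV = 8096 MPa = 8.096e+09 Pa.
Working in SI base units: W = 11.52 N, H = 8.096e+09 Pa, K = 6.052e-06.
Wear rate dV/dL = K·W/H: 6.052e-06 · 11.52 / 8.096e+09 = 8.612e-15 m³/m.

value=8.612e-15 m^3/m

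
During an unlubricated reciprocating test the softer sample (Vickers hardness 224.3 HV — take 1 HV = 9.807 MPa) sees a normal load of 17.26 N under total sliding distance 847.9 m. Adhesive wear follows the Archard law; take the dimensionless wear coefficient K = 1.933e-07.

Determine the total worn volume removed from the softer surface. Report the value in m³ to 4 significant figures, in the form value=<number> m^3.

Each operation maintains full float precision, and displayed values are rounded; rounded once at the end, at 4 significant digits.
Convert: Hardness H = 224.3 HV × 9.807 MPa/HV = 2200 MPa = 2.200e+09 Pa.
In SI base units: W = 17.26 N, H = 2.200e+09 Pa, K = 1.933e-07.
Worn volume V = K·W·L/H = 1.933e-07 · 17.26 · 847.9 / 2.200e+09 = 1.286e-12 m³.

value=1.286e-12 m^3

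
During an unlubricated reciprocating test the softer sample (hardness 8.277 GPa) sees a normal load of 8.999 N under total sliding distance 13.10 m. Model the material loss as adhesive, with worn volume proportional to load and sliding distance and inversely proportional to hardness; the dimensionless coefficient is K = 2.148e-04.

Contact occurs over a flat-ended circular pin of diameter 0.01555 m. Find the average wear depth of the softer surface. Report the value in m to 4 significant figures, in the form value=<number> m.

value=1.611e-08 m

The intermediates are displayed rounded, and the algebra carries full precision — rounded just once to four significant figures.
Hardness H = 8.277 GPa = 8.277e+09 Pa.
Contact area A = π·d²/4 = π·(0.01555 m)²/4 = 1.899e-04 m².
SI base units throughout: W = 8.999 N, H = 8.277e+09 Pa, K = 2.148e-04.
Archard volume V = K·W·L/H = 2.148e-04 · 8.999 · 13.10 / 8.277e+09 = 3.059e-12 m³.
Wear depth h = V/A = 3.059e-12 / 1.899e-04 = 1.611e-08 m.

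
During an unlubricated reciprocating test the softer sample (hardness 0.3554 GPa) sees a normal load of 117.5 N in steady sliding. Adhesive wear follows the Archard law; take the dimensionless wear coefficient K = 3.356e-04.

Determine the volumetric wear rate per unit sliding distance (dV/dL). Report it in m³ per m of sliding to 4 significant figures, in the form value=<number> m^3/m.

Intermediates appear rounded. Every step runs at full precision, and a lone final rounding to 4 significant figures.
Convert: Hardness H = 0.3554 GPa = 3.554e+08 Pa.
Restated in SI base units: W = 117.5 N, H = 3.554e+08 Pa, K = 3.356e-04.
Volumetric rate dV/dL = K·W/H — distance-free: 3.356e-04 · 117.5 / 3.554e+08 = 1.110e-10 m³/m.

value=1.110e-10 m^3/m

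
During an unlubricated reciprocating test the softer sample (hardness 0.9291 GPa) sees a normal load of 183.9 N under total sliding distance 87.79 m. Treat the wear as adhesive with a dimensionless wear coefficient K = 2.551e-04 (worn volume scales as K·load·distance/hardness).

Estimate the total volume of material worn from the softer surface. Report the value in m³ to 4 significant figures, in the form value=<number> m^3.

Intermediates appear rounded. All arithmetic carries full float precision. Rounded just once to 4 significant figures.
Convert: Hardness H = 0.9291 GPa = 9.291e+08 Pa.
SI base units throughout: W = 183.9 N, H = 9.291e+08 Pa, K = 2.551e-04.
Apply Archard: V = K·W·L/H = 2.551e-04 · 183.9 · 87.79 / 9.291e+08 = 4.433e-09 m³.

value=4.433e-09 m^3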